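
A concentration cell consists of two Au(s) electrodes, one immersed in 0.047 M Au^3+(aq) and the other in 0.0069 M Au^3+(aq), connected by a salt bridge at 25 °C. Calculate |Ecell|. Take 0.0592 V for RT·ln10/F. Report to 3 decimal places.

For a concentration cell E°cell = 0, since both electrodes use the same couple.
The compartment with the higher Au^3+(aq) concentration (0.047 M) acts as the cathode; ions are reduced there and produced at the dilute (0.0069 M) anode.
With n = 3, Ecell = −(0.0592/3)·log([dilute]/[conc]) = −(0.0592/3)·log(0.0069/0.047) = +0.016 V.

0.016 V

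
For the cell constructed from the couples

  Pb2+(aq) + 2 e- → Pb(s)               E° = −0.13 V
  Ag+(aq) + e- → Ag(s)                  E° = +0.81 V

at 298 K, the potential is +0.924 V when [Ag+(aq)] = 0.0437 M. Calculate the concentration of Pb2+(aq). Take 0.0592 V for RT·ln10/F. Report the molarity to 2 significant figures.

With Ag⁺/Ag at the cathode and Pb²⁺/Pb at the anode, E°cell = +0.81 − (−0.13) = +0.94 V (n = 2).
Since E = E° − (0.0592/n)·log Q, log Q = n(E° − E)/0.0592 = 0.541.
The balanced reaction is 2 Ag+(aq) + Pb(s) → 2 Ag(s) + Pb2+(aq), so Q = [Pb2+(aq)] / [Ag+(aq)]^2.
Substituting the known concentrations and solving, log [Pb2+(aq)] = −2.178 and [Pb2+(aq)] = 0.0066 M.

0.0066 M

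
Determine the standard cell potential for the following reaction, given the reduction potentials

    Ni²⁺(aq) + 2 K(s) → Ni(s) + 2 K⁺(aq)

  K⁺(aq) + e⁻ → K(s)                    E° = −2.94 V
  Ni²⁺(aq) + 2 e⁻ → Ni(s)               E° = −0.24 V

Ni²⁺(aq) gains electrons, so the Ni²⁺/Ni couple is the cathode; the K⁺/K couple is the anode.
E°cell = E°(cathode) − E°(anode) = −0.24 − (−2.94) = +2.70 V.
The positive value indicates the reaction is spontaneous as written.

+2.70 V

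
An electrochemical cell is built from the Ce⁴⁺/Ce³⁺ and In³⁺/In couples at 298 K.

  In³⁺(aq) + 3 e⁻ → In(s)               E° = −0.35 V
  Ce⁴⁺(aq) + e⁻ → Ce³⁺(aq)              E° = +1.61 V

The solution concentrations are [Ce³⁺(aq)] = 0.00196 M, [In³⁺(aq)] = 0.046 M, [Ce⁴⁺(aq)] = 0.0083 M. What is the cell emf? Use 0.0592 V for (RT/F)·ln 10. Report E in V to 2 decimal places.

Ce⁴⁺/Ce³⁺ is reduced (cathode, E° = +1.61 V) and In³⁺/In is oxidized (anode).
E°cell = E°cat − E°an = +1.61 − (−0.35) = +1.96 V; n = 3.
The balanced reaction is 3 Ce⁴⁺(aq) + In(s) → 3 Ce³⁺(aq) + In³⁺(aq), so Q = ([Ce³⁺(aq)]^3·[In³⁺(aq)]) / [Ce⁴⁺(aq)]^3 = 0.000606 and log Q = −3.218.
Applying E = E° − (RT ln10/nF)·log Q gives +1.96 − (0.0592/3)(−3.218) = +2.02 V.

+2.02 V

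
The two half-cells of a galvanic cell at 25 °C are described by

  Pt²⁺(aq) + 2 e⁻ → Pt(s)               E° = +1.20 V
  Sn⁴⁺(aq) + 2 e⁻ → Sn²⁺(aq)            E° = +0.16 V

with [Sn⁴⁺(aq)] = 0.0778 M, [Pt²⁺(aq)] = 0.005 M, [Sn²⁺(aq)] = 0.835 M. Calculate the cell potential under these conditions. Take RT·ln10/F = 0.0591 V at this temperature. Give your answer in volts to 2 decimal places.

Since E°(Pt²⁺/Pt) > E°(Sn⁴⁺/Sn²⁺), Pt²⁺/Pt serves as the cathode.
E°cell = E°cat − E°an = +1.20 − (+0.16) = +1.04 V; n = 2.
For the overall reaction Pt²⁺(aq) + Sn²⁺(aq) → Pt(s) + Sn⁴⁺(aq), Q = [Sn⁴⁺(aq)] / ([Pt²⁺(aq)]·[Sn²⁺(aq)]) = 18.6, giving log Q = 1.270.
By the Nernst equation, E = +1.04 − (0.0591/2)·(1.270) = +1.00 V.

+1.00 V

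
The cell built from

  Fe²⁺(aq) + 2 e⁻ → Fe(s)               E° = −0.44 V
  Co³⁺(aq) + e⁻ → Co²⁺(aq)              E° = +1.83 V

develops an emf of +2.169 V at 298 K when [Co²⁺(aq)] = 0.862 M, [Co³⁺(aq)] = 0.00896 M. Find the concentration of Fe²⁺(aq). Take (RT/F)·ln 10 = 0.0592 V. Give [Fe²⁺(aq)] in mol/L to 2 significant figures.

0.28 M

With Co³⁺/Co²⁺ at the cathode and Fe²⁺/Fe at the anode, E°cell = +1.83 − (−0.44) = +2.27 V (n = 2).
Rearranging E = E° − (0.0592/n)·log Q gives log Q = 2(+2.27 − (+2.169))/0.0592 = 3.412.
For 2 Co³⁺(aq) + Fe(s) → 2 Co²⁺(aq) + Fe²⁺(aq), the reaction quotient is Q = ([Co²⁺(aq)]^2·[Fe²⁺(aq)]) / [Co³⁺(aq)]^2.
Substituting the known concentrations and solving, log [Fe²⁺(aq)] = −0.554 and [Fe²⁺(aq)] = 0.28 M.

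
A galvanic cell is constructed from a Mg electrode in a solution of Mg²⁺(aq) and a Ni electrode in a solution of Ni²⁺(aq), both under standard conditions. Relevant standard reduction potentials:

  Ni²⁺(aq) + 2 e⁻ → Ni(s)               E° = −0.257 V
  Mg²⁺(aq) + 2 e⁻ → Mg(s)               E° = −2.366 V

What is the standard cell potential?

The Ni²⁺/Ni couple has the higher E°, so Ni ion is reduced (cathode) and Mg is oxidized (anode).
E°cell = E°(cathode) − E°(anode) = −0.257 − (−2.366) = +2.109 V.

+2.109 V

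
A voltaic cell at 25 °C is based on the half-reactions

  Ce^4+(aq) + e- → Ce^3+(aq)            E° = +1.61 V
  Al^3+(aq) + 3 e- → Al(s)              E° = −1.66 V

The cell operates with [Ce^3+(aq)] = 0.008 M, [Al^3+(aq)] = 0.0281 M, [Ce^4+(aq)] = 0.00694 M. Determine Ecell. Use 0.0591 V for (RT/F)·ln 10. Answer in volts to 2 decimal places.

Since E°(Ce⁴⁺/Ce³⁺) > E°(Al³⁺/Al), Ce⁴⁺/Ce³⁺ serves as the cathode.
E°cell = +1.61 − (−1.66) = +3.27 V, with n = 3 electrons transferred.
For the overall reaction 3 Ce^4+(aq) + Al(s) → 3 Ce^3+(aq) + Al^3+(aq), Q = ([Ce^3+(aq)]^3·[Al^3+(aq)]) / [Ce^4+(aq)]^3 = 0.043, giving log Q = −1.366.
E = E° − (0.0591/n)·log Q = +3.27 − (0.0591/3)(−1.366) = +3.30 V.

+3.30 V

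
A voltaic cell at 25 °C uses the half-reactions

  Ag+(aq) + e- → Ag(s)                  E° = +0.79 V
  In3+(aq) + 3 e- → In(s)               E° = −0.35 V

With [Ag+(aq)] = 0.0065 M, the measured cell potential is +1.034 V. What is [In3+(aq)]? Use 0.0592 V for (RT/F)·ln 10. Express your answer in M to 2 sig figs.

With Ag⁺/Ag at the cathode and In³⁺/In at the anode, E°cell = +0.79 − (−0.35) = +1.14 V (n = 3).
From the Nernst equation, log Q = n(E° − E)/0.0592 = 3·(+1.14 − (+1.034))/0.0592 = 5.372.
The balanced reaction is 3 Ag+(aq) + In(s) → 3 Ag(s) + In3+(aq), so Q = [In3+(aq)] / [Ag+(aq)]^3.
Isolating [In3+(aq)] in Q = 10^{5.372} yields log [In3+(aq)] = −1.189, i.e. 0.065 M.

0.065 M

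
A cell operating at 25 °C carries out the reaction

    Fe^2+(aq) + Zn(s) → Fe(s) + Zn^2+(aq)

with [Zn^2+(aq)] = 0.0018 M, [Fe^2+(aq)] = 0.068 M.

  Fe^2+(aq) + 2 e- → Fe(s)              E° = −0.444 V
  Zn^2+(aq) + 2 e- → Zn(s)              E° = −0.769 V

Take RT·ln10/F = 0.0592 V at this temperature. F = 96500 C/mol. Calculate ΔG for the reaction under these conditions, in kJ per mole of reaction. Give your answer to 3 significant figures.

The standard cell potential is −0.444 − (−0.769) = +0.325 V, with n = 2 electrons in the balanced equation.
Q = [Zn^2+(aq)] / [Fe^2+(aq)] = 0.0265, so log Q = −1.577 and E = +0.325 − (0.0592/2)(−1.577) = +0.3717 V.
Finally ΔG = −nFE = −(2)(96500 C/mol)(+0.3717 V) = −71.7 kJ/mol.

−71.7 kJ/mol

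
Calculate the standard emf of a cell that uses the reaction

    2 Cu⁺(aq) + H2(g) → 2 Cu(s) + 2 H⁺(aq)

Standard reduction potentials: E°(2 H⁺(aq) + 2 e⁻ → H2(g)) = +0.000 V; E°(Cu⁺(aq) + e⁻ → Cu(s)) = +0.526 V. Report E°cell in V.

Cu⁺(aq) gains electrons, so the Cu⁺/Cu couple is the cathode; the 2H⁺/H₂ couple is the anode.
E°cell = E°(cathode) − E°(anode) = +0.526 − (+0.000) = +0.526 V.
The positive value indicates the reaction is spontaneous as written.

+0.526 V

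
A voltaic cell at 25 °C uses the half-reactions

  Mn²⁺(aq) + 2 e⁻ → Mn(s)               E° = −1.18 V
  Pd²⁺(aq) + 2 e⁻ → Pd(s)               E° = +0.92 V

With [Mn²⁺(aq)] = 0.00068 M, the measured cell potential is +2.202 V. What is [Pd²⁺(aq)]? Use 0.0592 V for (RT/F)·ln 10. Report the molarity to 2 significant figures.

1.9 M

Pd²⁺/Pd is the cathode (higher E°); E°cell = +0.92 − (−1.18) = +2.10 V with n = 2.
From the Nernst equation, log Q = n(E° − E)/0.0592 = 2·(+2.10 − (+2.202))/0.0592 = −3.446.
For Pd²⁺(aq) + Mn(s) → Pd(s) + Mn²⁺(aq), the reaction quotient is Q = [Mn²⁺(aq)] / [Pd²⁺(aq)].
Solving for the unknown gives log [Pd²⁺(aq)] = 0.279, so [Pd²⁺(aq)] ≈ 1.9 M.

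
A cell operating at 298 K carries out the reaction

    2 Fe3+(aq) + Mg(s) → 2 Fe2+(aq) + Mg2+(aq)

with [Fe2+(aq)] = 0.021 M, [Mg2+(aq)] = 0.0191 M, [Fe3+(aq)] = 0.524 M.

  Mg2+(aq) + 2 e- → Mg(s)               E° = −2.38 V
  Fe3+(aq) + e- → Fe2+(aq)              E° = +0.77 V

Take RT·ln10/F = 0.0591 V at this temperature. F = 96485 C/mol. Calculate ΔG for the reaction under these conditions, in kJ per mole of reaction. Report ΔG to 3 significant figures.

The standard cell potential is +0.77 − (−2.38) = +3.15 V, with n = 2 electrons in the balanced equation.
Here Q = ([Fe2+(aq)]^2·[Mg2+(aq)]) / [Fe3+(aq)]^2 = 3.07×10^−5 (log Q = −4.513), giving E = +3.15 − (0.0591/2)·(−4.513) = +3.2834 V.
Then ΔG = −nFE = −2 × 96485 × +3.2834 J/mol = −634 kJ/mol.

−634 kJ/mol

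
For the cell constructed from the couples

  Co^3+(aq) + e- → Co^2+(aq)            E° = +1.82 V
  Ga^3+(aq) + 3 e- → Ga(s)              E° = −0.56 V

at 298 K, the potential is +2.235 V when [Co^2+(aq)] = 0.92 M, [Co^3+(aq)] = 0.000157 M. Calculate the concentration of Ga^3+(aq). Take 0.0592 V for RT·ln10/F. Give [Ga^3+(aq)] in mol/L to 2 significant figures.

0.00011 M

Co³⁺/Co²⁺ is the cathode (higher E°); E°cell = +1.82 − (−0.56) = +2.38 V with n = 3.
Since E = E° − (0.0592/n)·log Q, log Q = n(E° − E)/0.0592 = 7.348.
Balancing electrons gives 3 Co^3+(aq) + Ga(s) → 3 Co^2+(aq) + Ga^3+(aq); thus Q = ([Co^2+(aq)]^3·[Ga^3+(aq)]) / [Co^3+(aq)]^3.
Substituting the known concentrations and solving, log [Ga^3+(aq)] = −3.956 and [Ga^3+(aq)] = 0.00011 M.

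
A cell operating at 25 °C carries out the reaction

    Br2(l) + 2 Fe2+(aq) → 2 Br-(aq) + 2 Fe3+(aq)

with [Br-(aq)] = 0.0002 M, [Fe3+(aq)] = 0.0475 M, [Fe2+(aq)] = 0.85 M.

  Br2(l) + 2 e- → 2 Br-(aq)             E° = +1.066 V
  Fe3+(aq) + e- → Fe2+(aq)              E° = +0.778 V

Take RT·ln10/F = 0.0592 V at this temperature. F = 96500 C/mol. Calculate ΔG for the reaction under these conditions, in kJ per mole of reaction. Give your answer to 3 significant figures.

−112 kJ/mol

E°cell = +1.066 − (+0.778) = +0.288 V; the balanced reaction transfers n = 2 electrons.
Here Q = ([Br-(aq)]^2·[Fe3+(aq)]^2) / [Fe2+(aq)]^2 = 1.25×10^−10 (log Q = −9.903), giving E = +0.288 − (0.0592/2)·(−9.903) = +0.5811 V.
ΔG = −nFE = −(2)(96500)(+0.5811) J/mol = −112 kJ/mol.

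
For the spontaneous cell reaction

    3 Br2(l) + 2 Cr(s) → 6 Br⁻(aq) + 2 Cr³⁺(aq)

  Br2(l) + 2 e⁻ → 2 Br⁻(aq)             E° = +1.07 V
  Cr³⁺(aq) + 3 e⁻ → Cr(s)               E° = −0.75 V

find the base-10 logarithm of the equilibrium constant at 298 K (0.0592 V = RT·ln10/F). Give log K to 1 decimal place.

log K = 184.5

The Br₂/Br⁻ couple is reduced (cathode); E°cell = +1.07 − (−0.75) = +1.82 V with n = 6.
At equilibrium E = 0, so log K = nE°cell / 0.0592 = (6)(+1.82) / 0.0592 = 184.5.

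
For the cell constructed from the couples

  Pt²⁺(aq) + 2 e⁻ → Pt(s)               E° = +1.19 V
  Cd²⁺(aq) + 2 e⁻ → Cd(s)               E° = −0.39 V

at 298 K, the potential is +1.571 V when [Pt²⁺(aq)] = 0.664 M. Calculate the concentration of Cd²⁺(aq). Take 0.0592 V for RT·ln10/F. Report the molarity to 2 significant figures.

With Pt²⁺/Pt at the cathode and Cd²⁺/Cd at the anode, E°cell = +1.19 − (−0.39) = +1.58 V (n = 2).
Rearranging E = E° − (0.0592/n)·log Q gives log Q = 2(+1.58 − (+1.571))/0.0592 = 0.304.
The balanced reaction is Pt²⁺(aq) + Cd(s) → Pt(s) + Cd²⁺(aq), so Q = [Cd²⁺(aq)] / [Pt²⁺(aq)].
Solving for the unknown gives log [Cd²⁺(aq)] = 0.126, so [Cd²⁺(aq)] ≈ 1.3 M.

1.3 M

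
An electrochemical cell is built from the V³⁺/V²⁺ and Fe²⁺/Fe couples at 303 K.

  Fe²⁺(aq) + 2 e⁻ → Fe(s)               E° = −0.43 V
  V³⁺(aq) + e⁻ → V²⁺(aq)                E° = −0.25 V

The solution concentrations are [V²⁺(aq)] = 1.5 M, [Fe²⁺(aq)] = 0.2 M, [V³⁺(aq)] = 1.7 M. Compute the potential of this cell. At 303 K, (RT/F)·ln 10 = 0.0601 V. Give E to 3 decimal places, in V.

+0.204 V

The V³⁺/V²⁺ couple has the more positive E°, so it is the cathode; Fe²⁺/Fe is the anode.
E°cell = E°cat − E°an = −0.25 − (−0.43) = +0.18 V; n = 2.
The balanced reaction is 2 V³⁺(aq) + Fe(s) → 2 V²⁺(aq) + Fe²⁺(aq), so Q = ([V²⁺(aq)]^2·[Fe²⁺(aq)]) / [V³⁺(aq)]^2 = 0.156 and log Q = −0.808.
By the Nernst equation, E = +0.18 − (0.0601/2)·(−0.808) = +0.204 V.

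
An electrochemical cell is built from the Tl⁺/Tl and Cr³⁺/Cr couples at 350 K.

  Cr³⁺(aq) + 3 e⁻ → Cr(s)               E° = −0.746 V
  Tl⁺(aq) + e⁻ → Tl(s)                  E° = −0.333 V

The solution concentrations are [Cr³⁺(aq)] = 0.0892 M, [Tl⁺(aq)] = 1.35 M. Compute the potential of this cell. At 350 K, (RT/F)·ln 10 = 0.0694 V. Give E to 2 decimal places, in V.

+0.45 V

Since E°(Tl⁺/Tl) > E°(Cr³⁺/Cr), Tl⁺/Tl serves as the cathode.
E°cell = E°cat − E°an = −0.333 − (−0.746) = +0.413 V; n = 3.
Balancing gives 3 Tl⁺(aq) + Cr(s) → 3 Tl(s) + Cr³⁺(aq); hence Q = [Cr³⁺(aq)] / [Tl⁺(aq)]^3 = 0.0363 (log Q = −1.441).
E = E° − (0.0694/n)·log Q = +0.413 − (0.0694/3)(−1.441) = +0.45 V.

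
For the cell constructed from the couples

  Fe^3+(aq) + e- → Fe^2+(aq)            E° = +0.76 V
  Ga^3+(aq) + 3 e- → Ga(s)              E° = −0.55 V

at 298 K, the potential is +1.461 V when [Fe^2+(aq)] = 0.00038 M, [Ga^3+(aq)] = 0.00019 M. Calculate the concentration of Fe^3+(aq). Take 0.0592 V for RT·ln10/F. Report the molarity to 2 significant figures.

0.0078 M

The Fe³⁺/Fe²⁺ couple has the larger reduction potential, so it is the cathode: E°cell = +0.76 − (−0.55) = +1.31 V and n = 3.
From the Nernst equation, log Q = n(E° − E)/0.0592 = 3·(+1.31 − (+1.461))/0.0592 = −7.652.
The balanced reaction is 3 Fe^3+(aq) + Ga(s) → 3 Fe^2+(aq) + Ga^3+(aq), so Q = ([Fe^2+(aq)]^3·[Ga^3+(aq)]) / [Fe^3+(aq)]^3.
Substituting the known concentrations and solving, log [Fe^3+(aq)] = −2.110 and [Fe^3+(aq)] = 0.0078 M.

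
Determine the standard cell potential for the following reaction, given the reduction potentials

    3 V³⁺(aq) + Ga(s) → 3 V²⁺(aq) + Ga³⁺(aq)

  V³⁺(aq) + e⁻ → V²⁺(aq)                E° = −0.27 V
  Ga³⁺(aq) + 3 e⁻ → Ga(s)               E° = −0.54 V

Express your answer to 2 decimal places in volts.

+0.27 V

V³⁺(aq) gains electrons, so the V³⁺/V²⁺ couple is the cathode; the Ga³⁺/Ga couple is the anode.
E°cell = E°(cathode) − E°(anode) = −0.27 − (−0.54) = +0.27 V.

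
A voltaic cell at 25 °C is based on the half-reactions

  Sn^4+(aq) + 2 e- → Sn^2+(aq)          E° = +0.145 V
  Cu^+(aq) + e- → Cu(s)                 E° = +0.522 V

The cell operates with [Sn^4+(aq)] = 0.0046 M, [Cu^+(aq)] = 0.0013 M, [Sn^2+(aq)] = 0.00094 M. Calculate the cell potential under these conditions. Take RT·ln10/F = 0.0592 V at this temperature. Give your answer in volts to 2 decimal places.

Since E°(Cu⁺/Cu) > E°(Sn⁴⁺/Sn²⁺), Cu⁺/Cu serves as the cathode.
E°cell = E°cat − E°an = +0.522 − (+0.145) = +0.377 V; n = 2.
Balancing gives 2 Cu^+(aq) + Sn^2+(aq) → 2 Cu(s) + Sn^4+(aq); hence Q = [Sn^4+(aq)] / ([Cu^+(aq)]^2·[Sn^2+(aq)]) = 2.9×10^6 (log Q = 6.462).
Applying E = E° − (RT ln10/nF)·log Q gives +0.377 − (0.0592/2)(6.462) = +0.19 V.

+0.19 V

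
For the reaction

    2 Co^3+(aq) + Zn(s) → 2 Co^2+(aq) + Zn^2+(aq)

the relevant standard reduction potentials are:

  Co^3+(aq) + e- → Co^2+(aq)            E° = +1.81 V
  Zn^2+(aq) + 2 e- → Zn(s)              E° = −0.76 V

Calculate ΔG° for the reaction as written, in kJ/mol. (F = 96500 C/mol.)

In the reaction as written Co^3+(aq) is reduced, so the Co³⁺/Co²⁺ couple is the cathode and Zn²⁺/Zn is the anode.
E°cell = +1.81 − (−0.76) = +2.57 V; balancing electrons gives n = 2.
ΔG° = −nFE°cell = −(2)(96500)(+2.57) J/mol = −496 kJ/mol.

−496 kJ/mol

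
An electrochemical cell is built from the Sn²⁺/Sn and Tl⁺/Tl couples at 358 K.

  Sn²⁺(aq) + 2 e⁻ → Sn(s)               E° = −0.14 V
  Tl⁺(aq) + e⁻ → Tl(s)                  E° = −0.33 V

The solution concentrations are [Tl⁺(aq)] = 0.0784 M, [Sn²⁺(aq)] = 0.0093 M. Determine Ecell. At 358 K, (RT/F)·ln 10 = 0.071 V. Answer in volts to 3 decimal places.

Sn²⁺/Sn is reduced (cathode, E° = −0.14 V) and Tl⁺/Tl is oxidized (anode).
The standard potential is −0.14 − (−0.33) = +0.19 V and the balanced reaction transfers n = 2 electrons.
The balanced reaction is Sn²⁺(aq) + 2 Tl(s) → Sn(s) + 2 Tl⁺(aq), so Q = [Tl⁺(aq)]^2 / [Sn²⁺(aq)] = 0.661 and log Q = −0.180.
Applying E = E° − (RT ln10/nF)·log Q gives +0.19 − (0.071/2)(−0.180) = +0.196 V.

+0.196 V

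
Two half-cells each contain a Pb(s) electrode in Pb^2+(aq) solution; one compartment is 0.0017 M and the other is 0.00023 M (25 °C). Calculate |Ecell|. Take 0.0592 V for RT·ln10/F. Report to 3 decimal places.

0.026 V

For a concentration cell E°cell = 0, since both electrodes use the same couple.
The compartment with the higher Pb^2+(aq) concentration (0.0017 M) acts as the cathode; ions are reduced there and produced at the dilute (0.00023 M) anode.
With n = 2, Ecell = −(0.0592/2)·log([dilute]/[conc]) = −(0.0592/2)·log(0.00023/0.0017) = +0.026 V.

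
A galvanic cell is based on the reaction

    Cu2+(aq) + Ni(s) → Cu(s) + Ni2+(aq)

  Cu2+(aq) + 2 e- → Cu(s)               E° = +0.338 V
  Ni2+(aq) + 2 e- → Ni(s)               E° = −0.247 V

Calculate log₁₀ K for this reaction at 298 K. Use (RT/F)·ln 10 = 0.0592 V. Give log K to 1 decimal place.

log K = 19.8

The Cu²⁺/Cu couple is reduced (cathode); E°cell = +0.338 − (−0.247) = +0.585 V with n = 2.
At equilibrium E = 0, so log K = nE°cell / 0.0592 = (2)(+0.585) / 0.0592 = 19.8.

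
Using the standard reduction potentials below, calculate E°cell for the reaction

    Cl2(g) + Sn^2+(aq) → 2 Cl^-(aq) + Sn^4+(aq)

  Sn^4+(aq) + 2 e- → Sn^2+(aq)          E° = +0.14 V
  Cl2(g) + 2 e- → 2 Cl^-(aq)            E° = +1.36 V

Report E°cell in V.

In the reaction as written, Cl2(g) is reduced (cathode) and Sn^4+(aq) is produced by oxidation at the anode.
E°cell = E°(cathode) − E°(anode) = +1.36 − (+0.14) = +1.22 V.

+1.22 V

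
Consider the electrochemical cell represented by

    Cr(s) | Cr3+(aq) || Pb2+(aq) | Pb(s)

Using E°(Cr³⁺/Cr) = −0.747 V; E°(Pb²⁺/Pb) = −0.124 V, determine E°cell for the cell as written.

By convention the left-hand electrode in cell notation is the anode (oxidation) and the right-hand electrode is the cathode (reduction).
E°cell = E°(right) − E°(left) = −0.124 − (−0.747) = +0.623 V.

+0.623 V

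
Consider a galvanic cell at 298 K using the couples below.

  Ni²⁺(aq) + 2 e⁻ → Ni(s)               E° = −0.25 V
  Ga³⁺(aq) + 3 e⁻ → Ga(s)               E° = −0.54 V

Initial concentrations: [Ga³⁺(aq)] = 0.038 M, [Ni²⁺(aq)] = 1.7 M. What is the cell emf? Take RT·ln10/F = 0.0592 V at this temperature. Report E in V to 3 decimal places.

+0.325 V

Ni²⁺/Ni is reduced (cathode, E° = −0.25 V) and Ga³⁺/Ga is oxidized (anode).
E°cell = E°cat − E°an = −0.25 − (−0.54) = +0.29 V; n = 6.
Balancing gives 3 Ni²⁺(aq) + 2 Ga(s) → 3 Ni(s) + 2 Ga³⁺(aq); hence Q = [Ga³⁺(aq)]^2 / [Ni²⁺(aq)]^3 = 0.000294 (log Q = −3.532).
Applying E = E° − (RT ln10/nF)·log Q gives +0.29 − (0.0592/6)(−3.532) = +0.325 V.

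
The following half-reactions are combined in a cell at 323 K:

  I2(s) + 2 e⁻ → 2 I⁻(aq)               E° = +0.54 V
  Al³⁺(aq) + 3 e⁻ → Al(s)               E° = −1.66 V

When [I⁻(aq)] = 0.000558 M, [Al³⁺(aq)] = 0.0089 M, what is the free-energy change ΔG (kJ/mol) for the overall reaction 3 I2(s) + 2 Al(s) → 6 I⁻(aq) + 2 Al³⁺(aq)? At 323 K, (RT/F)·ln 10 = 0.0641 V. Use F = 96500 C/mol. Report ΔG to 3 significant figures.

The standard cell potential is +0.54 − (−1.66) = +2.20 V, with n = 6 electrons in the balanced equation.
Q = [I⁻(aq)]^6·[Al³⁺(aq)]^2 = 2.39×10^−24, so log Q = −23.621 and E = +2.20 − (0.0641/6)(−23.621) = +2.4524 V.
ΔG = −nFE = −(6)(96500)(+2.4524) J/mol = −1420 kJ/mol.

−1420 kJ/mol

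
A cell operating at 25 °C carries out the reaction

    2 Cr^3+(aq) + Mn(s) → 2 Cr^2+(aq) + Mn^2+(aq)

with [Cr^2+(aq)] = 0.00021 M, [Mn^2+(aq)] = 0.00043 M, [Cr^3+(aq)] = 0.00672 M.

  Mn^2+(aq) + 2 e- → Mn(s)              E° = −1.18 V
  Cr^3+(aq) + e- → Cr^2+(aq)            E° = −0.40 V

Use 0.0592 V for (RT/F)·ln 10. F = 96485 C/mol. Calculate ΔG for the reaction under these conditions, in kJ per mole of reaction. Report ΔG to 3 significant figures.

E°cell = −0.40 − (−1.18) = +0.78 V; the balanced reaction transfers n = 2 electrons.
The reaction quotient is ([Cr^2+(aq)]^2·[Mn^2+(aq)]) / [Cr^3+(aq)]^2 = 4.2×10^−7; by Nernst, E = +0.78 − (0.0592/2)(−6.377) = +0.9688 V.
Then ΔG = −nFE = −2 × 96485 × +0.9688 J/mol = −187 kJ/mol.

−187 kJ/mol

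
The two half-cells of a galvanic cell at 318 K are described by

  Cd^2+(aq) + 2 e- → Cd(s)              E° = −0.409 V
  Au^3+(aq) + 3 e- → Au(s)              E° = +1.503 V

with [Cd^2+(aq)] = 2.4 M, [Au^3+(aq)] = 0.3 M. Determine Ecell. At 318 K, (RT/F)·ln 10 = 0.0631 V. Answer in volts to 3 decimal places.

+1.889 V

Since E°(Au³⁺/Au) > E°(Cd²⁺/Cd), Au³⁺/Au serves as the cathode.
E°cell = E°cat − E°an = +1.503 − (−0.409) = +1.912 V; n = 6.
For the overall reaction 2 Au^3+(aq) + 3 Cd(s) → 2 Au(s) + 3 Cd^2+(aq), Q = [Cd^2+(aq)]^3 / [Au^3+(aq)]^2 = 154, giving log Q = 2.186.
By the Nernst equation, E = +1.912 − (0.0631/6)·(2.186) = +1.889 V.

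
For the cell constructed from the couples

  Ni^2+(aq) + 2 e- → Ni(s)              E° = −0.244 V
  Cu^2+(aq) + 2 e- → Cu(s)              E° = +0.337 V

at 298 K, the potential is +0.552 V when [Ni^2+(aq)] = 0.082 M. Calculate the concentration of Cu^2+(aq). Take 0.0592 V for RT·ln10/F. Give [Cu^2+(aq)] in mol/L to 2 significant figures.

With Cu²⁺/Cu at the cathode and Ni²⁺/Ni at the anode, E°cell = +0.337 − (−0.244) = +0.581 V (n = 2).
From the Nernst equation, log Q = n(E° − E)/0.0592 = 2·(+0.581 − (+0.552))/0.0592 = 0.980.
The balanced reaction is Cu^2+(aq) + Ni(s) → Cu(s) + Ni^2+(aq), so Q = [Ni^2+(aq)] / [Cu^2+(aq)].
Isolating [Cu^2+(aq)] in Q = 10^{0.980} yields log [Cu^2+(aq)] = −2.066, i.e. 0.0086 M.

0.0086 M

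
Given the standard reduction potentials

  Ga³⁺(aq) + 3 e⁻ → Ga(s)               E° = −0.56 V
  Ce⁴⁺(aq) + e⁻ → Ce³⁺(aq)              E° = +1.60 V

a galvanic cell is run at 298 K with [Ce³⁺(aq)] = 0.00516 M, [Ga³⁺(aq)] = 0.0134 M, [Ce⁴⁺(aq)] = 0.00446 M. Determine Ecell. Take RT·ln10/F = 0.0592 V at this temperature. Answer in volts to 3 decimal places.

+2.193 V

Since E°(Ce⁴⁺/Ce³⁺) > E°(Ga³⁺/Ga), Ce⁴⁺/Ce³⁺ serves as the cathode.
E°cell = +1.60 − (−0.56) = +2.16 V, with n = 3 electrons transferred.
The balanced reaction is 3 Ce⁴⁺(aq) + Ga(s) → 3 Ce³⁺(aq) + Ga³⁺(aq), so Q = ([Ce³⁺(aq)]^3·[Ga³⁺(aq)]) / [Ce⁴⁺(aq)]^3 = 0.0208 and log Q = −1.683.
By the Nernst equation, E = +2.16 − (0.0592/3)·(−1.683) = +2.193 V.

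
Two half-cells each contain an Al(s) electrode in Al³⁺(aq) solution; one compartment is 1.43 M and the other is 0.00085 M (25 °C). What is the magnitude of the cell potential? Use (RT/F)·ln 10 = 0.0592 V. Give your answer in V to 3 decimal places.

0.064 V

For a concentration cell E°cell = 0, since both electrodes use the same couple.
The compartment with the higher Al³⁺(aq) concentration (1.43 M) acts as the cathode; ions are reduced there and produced at the dilute (0.00085 M) anode.
With n = 3, Ecell = −(0.0592/3)·log([dilute]/[conc]) = −(0.0592/3)·log(0.00085/1.43) = +0.064 V.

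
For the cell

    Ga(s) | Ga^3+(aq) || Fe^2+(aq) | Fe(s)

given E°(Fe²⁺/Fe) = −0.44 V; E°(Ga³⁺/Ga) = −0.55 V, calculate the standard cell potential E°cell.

By convention the left-hand electrode in cell notation is the anode (oxidation) and the right-hand electrode is the cathode (reduction).
E°cell = E°(right) − E°(left) = −0.44 − (−0.55) = +0.11 V.

+0.11 V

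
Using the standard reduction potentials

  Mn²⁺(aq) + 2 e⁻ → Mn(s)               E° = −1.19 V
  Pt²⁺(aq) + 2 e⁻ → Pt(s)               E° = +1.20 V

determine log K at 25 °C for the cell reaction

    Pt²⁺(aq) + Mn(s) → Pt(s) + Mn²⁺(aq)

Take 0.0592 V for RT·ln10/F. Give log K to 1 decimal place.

The Pt²⁺/Pt couple is reduced (cathode); E°cell = +1.20 − (−1.19) = +2.39 V with n = 2.
At equilibrium E = 0, so log K = nE°cell / 0.0592 = (2)(+2.39) / 0.0592 = 80.7.

log K = 80.7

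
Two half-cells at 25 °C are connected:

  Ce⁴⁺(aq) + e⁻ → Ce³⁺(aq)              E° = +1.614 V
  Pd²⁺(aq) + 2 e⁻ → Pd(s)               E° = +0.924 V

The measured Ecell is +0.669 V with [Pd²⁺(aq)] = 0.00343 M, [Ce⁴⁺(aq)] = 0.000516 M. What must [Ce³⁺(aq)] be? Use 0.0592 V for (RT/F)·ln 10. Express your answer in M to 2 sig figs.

The Ce⁴⁺/Ce³⁺ couple has the larger reduction potential, so it is the cathode: E°cell = +1.614 − (+0.924) = +0.690 V and n = 2.
From the Nernst equation, log Q = n(E° − E)/0.0592 = 2·(+0.690 − (+0.669))/0.0592 = 0.709.
Balancing electrons gives 2 Ce⁴⁺(aq) + Pd(s) → 2 Ce³⁺(aq) + Pd²⁺(aq); thus Q = ([Ce³⁺(aq)]^2·[Pd²⁺(aq)]) / [Ce⁴⁺(aq)]^2.
Solving for the unknown gives log [Ce³⁺(aq)] = −1.700, so [Ce³⁺(aq)] ≈ 0.020 M.

0.020 M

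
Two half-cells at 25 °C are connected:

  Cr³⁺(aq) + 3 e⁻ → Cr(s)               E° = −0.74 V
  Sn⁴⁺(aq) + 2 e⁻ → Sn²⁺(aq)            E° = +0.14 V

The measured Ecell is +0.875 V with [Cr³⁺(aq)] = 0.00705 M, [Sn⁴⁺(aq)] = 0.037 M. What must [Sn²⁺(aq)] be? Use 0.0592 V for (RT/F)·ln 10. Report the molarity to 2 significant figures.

Sn⁴⁺/Sn²⁺ is the cathode (higher E°); E°cell = +0.14 − (−0.74) = +0.88 V with n = 6.
Since E = E° − (0.0592/n)·log Q, log Q = n(E° − E)/0.0592 = 0.507.
For 3 Sn⁴⁺(aq) + 2 Cr(s) → 3 Sn²⁺(aq) + 2 Cr³⁺(aq), the reaction quotient is Q = ([Sn²⁺(aq)]^3·[Cr³⁺(aq)]^2) / [Sn⁴⁺(aq)]^3.
Substituting the known concentrations and solving, log [Sn²⁺(aq)] = 0.172 and [Sn²⁺(aq)] = 1.5 M.

1.5 M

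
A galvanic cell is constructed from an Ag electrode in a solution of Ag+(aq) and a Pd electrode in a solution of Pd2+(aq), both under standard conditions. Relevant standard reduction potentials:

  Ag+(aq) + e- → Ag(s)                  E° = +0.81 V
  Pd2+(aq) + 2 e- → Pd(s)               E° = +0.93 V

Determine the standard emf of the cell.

Of the two couples in this cell, the one with the more positive reduction potential is reduced at the cathode: here that is Pd²⁺/Pd (+0.93 V); Ag⁺/Ag (+0.81 V) is the anode.
E°cell = E°(cathode) − E°(anode) = +0.93 − (+0.81) = +0.12 V.

+0.12 V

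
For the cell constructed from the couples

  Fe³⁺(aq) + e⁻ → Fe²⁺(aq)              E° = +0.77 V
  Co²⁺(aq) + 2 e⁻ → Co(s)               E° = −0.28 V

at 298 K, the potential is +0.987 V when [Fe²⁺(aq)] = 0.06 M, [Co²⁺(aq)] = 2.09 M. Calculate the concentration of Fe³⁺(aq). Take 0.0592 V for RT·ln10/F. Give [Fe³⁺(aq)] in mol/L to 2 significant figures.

With Fe³⁺/Fe²⁺ at the cathode and Co²⁺/Co at the anode, E°cell = +0.77 − (−0.28) = +1.05 V (n = 2).
Since E = E° − (0.0592/n)·log Q, log Q = n(E° − E)/0.0592 = 2.128.
Balancing electrons gives 2 Fe³⁺(aq) + Co(s) → 2 Fe²⁺(aq) + Co²⁺(aq); thus Q = ([Fe²⁺(aq)]^2·[Co²⁺(aq)]) / [Fe³⁺(aq)]^2.
Isolating [Fe³⁺(aq)] in Q = 10^{2.128} yields log [Fe³⁺(aq)] = −2.126, i.e. 0.0075 M.

0.0075 M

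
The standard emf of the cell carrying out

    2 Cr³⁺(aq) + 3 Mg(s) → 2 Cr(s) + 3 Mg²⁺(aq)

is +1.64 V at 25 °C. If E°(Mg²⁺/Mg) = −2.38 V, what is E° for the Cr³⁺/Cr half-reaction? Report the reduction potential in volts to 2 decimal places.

In the reaction as written the Cr³⁺/Cr couple is reduced (cathode) and Mg²⁺/Mg is oxidized (anode), so E°cell = E°(Cr³⁺/Cr) − E°(Mg²⁺/Mg).
E°(Cr³⁺/Cr) = E°cell + E°(anode) = +1.64 + (−2.38) = −0.74 V.

−0.74 V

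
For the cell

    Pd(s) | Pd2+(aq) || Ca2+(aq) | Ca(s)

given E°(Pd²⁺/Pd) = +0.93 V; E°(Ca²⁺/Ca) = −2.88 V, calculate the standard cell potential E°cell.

By convention the left-hand electrode in cell notation is the anode (oxidation) and the right-hand electrode is the cathode (reduction).
E°cell = E°(right) − E°(left) = −2.88 − (+0.93) = −3.81 V.
The negative sign shows that, as written, the cell would require an external voltage to drive the reaction.

−3.81 V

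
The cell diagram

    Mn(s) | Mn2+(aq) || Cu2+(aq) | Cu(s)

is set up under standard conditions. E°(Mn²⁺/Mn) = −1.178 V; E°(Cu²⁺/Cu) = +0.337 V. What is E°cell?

By convention the left-hand electrode in cell notation is the anode (oxidation) and the right-hand electrode is the cathode (reduction).
E°cell = E°(right) − E°(left) = +0.337 − (−1.178) = +1.515 V.

+1.515 V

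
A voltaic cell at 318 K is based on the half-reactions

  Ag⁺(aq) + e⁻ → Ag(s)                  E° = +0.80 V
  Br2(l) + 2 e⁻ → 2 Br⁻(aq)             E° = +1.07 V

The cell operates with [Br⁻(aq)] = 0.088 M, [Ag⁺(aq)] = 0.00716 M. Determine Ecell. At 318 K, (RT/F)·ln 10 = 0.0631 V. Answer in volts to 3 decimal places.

Since E°(Br₂/Br⁻) > E°(Ag⁺/Ag), Br₂/Br⁻ serves as the cathode.
E°cell = +1.07 − (+0.80) = +0.27 V, with n = 2 electrons transferred.
Balancing gives Br2(l) + 2 Ag(s) → 2 Br⁻(aq) + 2 Ag⁺(aq); hence Q = [Br⁻(aq)]^2·[Ag⁺(aq)]^2 = 3.97×10^−7 (log Q = −6.401).
E = E° − (0.0631/n)·log Q = +0.27 − (0.0631/2)(−6.401) = +0.472 V.

+0.472 V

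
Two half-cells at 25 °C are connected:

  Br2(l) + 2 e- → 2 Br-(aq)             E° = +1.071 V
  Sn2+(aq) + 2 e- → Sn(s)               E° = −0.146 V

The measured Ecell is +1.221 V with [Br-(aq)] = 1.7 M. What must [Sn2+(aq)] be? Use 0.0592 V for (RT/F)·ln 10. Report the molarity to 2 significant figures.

0.25 M

Br₂/Br⁻ is the cathode (higher E°); E°cell = +1.071 − (−0.146) = +1.217 V with n = 2.
Since E = E° − (0.0592/n)·log Q, log Q = n(E° − E)/0.0592 = −0.135.
Balancing electrons gives Br2(l) + Sn(s) → 2 Br-(aq) + Sn2+(aq); thus Q = [Br-(aq)]^2·[Sn2+(aq)].
Solving for the unknown gives log [Sn2+(aq)] = −0.596, so [Sn2+(aq)] ≈ 0.25 M.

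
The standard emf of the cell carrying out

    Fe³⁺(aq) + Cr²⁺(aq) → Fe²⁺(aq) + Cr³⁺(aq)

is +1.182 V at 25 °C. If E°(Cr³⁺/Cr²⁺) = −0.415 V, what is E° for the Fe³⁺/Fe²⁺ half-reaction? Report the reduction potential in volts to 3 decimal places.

+0.767 V

In the reaction as written the Fe³⁺/Fe²⁺ couple is reduced (cathode) and Cr³⁺/Cr²⁺ is oxidized (anode), so E°cell = E°(Fe³⁺/Fe²⁺) − E°(Cr³⁺/Cr²⁺).
E°(Fe³⁺/Fe²⁺) = E°cell + E°(anode) = +1.182 + (−0.415) = +0.767 V.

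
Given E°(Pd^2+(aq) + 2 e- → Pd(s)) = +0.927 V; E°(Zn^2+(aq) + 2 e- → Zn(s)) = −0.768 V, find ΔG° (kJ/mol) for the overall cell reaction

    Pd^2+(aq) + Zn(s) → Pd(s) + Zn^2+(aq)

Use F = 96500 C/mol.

In the reaction as written Pd^2+(aq) is reduced, so the Pd²⁺/Pd couple is the cathode and Zn²⁺/Zn is the anode.
E°cell = +0.927 − (−0.768) = +1.695 V; balancing electrons gives n = 2.
ΔG° = −nFE°cell = −(2)(96500)(+1.695) J/mol = −327 kJ/mol.

−327 kJ/mol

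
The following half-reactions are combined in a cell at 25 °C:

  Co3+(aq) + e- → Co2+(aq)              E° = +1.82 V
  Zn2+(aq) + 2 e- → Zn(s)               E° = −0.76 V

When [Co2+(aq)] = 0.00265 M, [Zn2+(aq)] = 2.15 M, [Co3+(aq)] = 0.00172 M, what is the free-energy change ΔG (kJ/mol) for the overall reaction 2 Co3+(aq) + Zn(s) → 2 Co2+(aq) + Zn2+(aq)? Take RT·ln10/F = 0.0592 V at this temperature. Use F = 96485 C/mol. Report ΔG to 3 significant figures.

−494 kJ/mol

E°cell = +1.82 − (−0.76) = +2.58 V; the balanced reaction transfers n = 2 electrons.
Here Q = ([Co2+(aq)]^2·[Zn2+(aq)]) / [Co3+(aq)]^2 = 5.1 (log Q = 0.708), giving E = +2.58 − (0.0592/2)·(0.708) = +2.5590 V.
Finally ΔG = −nFE = −(2)(96485 C/mol)(+2.5590 V) = −494 kJ/mol.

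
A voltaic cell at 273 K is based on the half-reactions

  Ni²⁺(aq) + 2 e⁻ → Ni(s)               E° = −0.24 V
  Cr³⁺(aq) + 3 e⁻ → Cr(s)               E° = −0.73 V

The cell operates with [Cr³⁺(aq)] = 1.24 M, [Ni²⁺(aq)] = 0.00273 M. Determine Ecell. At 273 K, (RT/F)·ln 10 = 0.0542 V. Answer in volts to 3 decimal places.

+0.419 V

Since E°(Ni²⁺/Ni) > E°(Cr³⁺/Cr), Ni²⁺/Ni serves as the cathode.
E°cell = −0.24 − (−0.73) = +0.49 V, with n = 6 electrons transferred.
For the overall reaction 3 Ni²⁺(aq) + 2 Cr(s) → 3 Ni(s) + 2 Cr³⁺(aq), Q = [Cr³⁺(aq)]^2 / [Ni²⁺(aq)]^3 = 7.56×10^7, giving log Q = 7.878.
By the Nernst equation, E = +0.49 − (0.0542/6)·(7.878) = +0.419 V.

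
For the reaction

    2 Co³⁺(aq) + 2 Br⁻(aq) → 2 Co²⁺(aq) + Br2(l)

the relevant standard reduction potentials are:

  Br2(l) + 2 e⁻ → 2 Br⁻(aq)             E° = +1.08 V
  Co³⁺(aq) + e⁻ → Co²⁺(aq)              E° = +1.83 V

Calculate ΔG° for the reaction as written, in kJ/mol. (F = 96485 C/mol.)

−145 kJ/mol

In the reaction as written Co³⁺(aq) is reduced, so the Co³⁺/Co²⁺ couple is the cathode and Br₂/Br⁻ is the anode.
E°cell = +1.83 − (+1.08) = +0.75 V; balancing electrons gives n = 2.
ΔG° = −nFE°cell = −(2)(96485)(+0.75) J/mol = −145 kJ/mol.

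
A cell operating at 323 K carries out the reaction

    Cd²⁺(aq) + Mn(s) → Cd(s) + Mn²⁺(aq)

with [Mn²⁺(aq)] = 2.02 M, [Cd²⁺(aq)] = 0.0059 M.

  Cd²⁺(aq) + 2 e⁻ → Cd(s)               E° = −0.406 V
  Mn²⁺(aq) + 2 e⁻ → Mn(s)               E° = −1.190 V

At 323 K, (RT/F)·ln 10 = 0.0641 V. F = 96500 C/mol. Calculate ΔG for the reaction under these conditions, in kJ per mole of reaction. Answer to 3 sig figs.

−136 kJ/mol

With Cd²⁺/Cd reduced at the cathode, E°cell = −0.406 − (−1.190) = +0.784 V and n = 2.
The reaction quotient is [Mn²⁺(aq)] / [Cd²⁺(aq)] = 342; by Nernst, E = +0.784 − (0.0641/2)(2.534) = +0.7028 V.
ΔG = −nFE = −(2)(96500)(+0.7028) J/mol = −136 kJ/mol.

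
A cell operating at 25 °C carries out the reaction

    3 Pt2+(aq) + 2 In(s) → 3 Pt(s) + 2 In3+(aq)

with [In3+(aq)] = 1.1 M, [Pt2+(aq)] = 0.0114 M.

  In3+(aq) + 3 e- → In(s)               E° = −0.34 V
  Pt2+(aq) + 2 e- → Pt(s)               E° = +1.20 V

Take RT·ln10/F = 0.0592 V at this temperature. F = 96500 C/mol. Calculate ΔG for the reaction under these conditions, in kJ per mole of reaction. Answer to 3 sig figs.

E°cell = +1.20 − (−0.34) = +1.54 V; the balanced reaction transfers n = 6 electrons.
The reaction quotient is [In3+(aq)]^2 / [Pt2+(aq)]^3 = 8.17×10^5; by Nernst, E = +1.54 − (0.0592/6)(5.912) = +1.4817 V.
ΔG = −nFE = −(6)(96500)(+1.4817) J/mol = −858 kJ/mol.

−858 kJ/mol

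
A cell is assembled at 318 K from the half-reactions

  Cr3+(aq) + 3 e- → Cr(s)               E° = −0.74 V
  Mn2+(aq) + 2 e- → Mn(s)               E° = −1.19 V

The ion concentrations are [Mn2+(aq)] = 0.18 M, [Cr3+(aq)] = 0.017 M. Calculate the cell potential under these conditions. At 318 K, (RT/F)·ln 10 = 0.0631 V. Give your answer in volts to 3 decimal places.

Cr³⁺/Cr is reduced (cathode, E° = −0.74 V) and Mn²⁺/Mn is oxidized (anode).
E°cell = −0.74 − (−1.19) = +0.45 V, with n = 6 electrons transferred.
Balancing gives 2 Cr3+(aq) + 3 Mn(s) → 2 Cr(s) + 3 Mn2+(aq); hence Q = [Mn2+(aq)]^3 / [Cr3+(aq)]^2 = 20.2 (log Q = 1.305).
By the Nernst equation, E = +0.45 − (0.0631/6)·(1.305) = +0.436 V.

+0.436 V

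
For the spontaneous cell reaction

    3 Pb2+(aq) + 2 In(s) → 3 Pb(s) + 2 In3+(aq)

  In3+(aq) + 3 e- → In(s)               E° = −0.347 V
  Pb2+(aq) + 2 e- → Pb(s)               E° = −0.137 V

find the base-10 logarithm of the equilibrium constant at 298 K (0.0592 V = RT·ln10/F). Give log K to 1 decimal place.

The Pb²⁺/Pb couple is reduced (cathode); E°cell = −0.137 − (−0.347) = +0.210 V with n = 6.
At equilibrium E = 0, so log K = nE°cell / 0.0592 = (6)(+0.210) / 0.0592 = 21.3.

log K = 21.3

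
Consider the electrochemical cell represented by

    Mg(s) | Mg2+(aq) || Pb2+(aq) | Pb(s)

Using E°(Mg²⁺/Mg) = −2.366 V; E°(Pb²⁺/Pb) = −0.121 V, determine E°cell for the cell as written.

By convention the left-hand electrode in cell notation is the anode (oxidation) and the right-hand electrode is the cathode (reduction).
E°cell = E°(right) − E°(left) = −0.121 − (−2.366) = +2.245 V.

+2.245 V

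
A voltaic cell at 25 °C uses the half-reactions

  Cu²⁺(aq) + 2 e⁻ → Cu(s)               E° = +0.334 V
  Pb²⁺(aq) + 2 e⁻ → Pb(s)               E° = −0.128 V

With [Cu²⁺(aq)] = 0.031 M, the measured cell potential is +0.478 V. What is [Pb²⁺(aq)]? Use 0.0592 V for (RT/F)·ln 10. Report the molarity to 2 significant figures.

The Cu²⁺/Cu couple has the larger reduction potential, so it is the cathode: E°cell = +0.334 − (−0.128) = +0.462 V and n = 2.
Since E = E° − (0.0592/n)·log Q, log Q = n(E° − E)/0.0592 = −0.541.
For Cu²⁺(aq) + Pb(s) → Cu(s) + Pb²⁺(aq), the reaction quotient is Q = [Pb²⁺(aq)] / [Cu²⁺(aq)].
Solving for the unknown gives log [Pb²⁺(aq)] = −2.050, so [Pb²⁺(aq)] ≈ 0.0089 M.

0.0089 M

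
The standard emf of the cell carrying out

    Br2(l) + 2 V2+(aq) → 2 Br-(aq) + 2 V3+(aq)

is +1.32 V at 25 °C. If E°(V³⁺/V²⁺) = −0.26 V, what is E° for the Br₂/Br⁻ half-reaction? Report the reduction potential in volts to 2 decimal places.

In the reaction as written the Br₂/Br⁻ couple is reduced (cathode) and V³⁺/V²⁺ is oxidized (anode), so E°cell = E°(Br₂/Br⁻) − E°(V³⁺/V²⁺).
E°(Br₂/Br⁻) = E°cell + E°(anode) = +1.32 + (−0.26) = +1.06 V.

+1.06 V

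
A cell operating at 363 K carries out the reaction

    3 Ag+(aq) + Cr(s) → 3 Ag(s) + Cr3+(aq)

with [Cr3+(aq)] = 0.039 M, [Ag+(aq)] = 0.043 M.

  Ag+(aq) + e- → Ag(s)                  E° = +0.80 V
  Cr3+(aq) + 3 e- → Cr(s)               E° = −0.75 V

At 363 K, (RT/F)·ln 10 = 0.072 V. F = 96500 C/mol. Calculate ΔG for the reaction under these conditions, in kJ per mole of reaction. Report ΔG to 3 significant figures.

With Ag⁺/Ag reduced at the cathode, E°cell = +0.80 − (−0.75) = +1.55 V and n = 3.
Here Q = [Cr3+(aq)] / [Ag+(aq)]^3 = 491 (log Q = 2.691), giving E = +1.55 − (0.072/3)·(2.691) = +1.4854 V.
Then ΔG = −nFE = −3 × 96500 × +1.4854 J/mol = −430 kJ/mol.

−430 kJ/mol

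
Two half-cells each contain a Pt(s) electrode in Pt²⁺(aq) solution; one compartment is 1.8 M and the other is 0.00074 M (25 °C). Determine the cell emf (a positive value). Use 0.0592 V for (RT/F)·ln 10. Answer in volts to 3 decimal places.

For a concentration cell E°cell = 0, since both electrodes use the same couple.
The compartment with the higher Pt²⁺(aq) concentration (1.8 M) acts as the cathode; ions are reduced there and produced at the dilute (0.00074 M) anode.
With n = 2, Ecell = −(0.0592/2)·log([dilute]/[conc]) = −(0.0592/2)·log(0.00074/1.8) = +0.100 V.

0.100 V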